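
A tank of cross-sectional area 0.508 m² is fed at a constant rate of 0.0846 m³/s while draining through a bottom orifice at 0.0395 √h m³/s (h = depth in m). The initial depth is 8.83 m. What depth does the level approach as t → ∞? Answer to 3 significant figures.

4.59 m

A dh/dt = Q_in − 0.0395 √h. Steady state requires inflow = outflow:
Q_in = 0.0395 √h_ss ⇒ √h_ss = 0.0846/0.0395 = 2.1418.
h_ss = 2.1418² = 4.5872 m. (Since h₀ = 8.83 m > h_ss, the level will fall toward this value.)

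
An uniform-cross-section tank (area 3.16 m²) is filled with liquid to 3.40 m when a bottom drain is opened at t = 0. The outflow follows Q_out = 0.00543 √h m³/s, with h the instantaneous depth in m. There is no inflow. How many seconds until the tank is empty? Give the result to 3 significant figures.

A dh/dt = −Q_out = −0.00543 √h.
∫ h^(−1/2) dh = −(0.00543/A) ∫ dt, giving 2√h = 2√h₀ − (0.00543/A) t.
Set h = 0: 2√h₀ = (0.00543/A) t_empty ⇒ t_empty = 2A√h₀/0.00543.
t_empty = 2·3.16·√3.40/0.00543 = 6.3200·1.8439/0.00543 = 2146.1 s.

2150 s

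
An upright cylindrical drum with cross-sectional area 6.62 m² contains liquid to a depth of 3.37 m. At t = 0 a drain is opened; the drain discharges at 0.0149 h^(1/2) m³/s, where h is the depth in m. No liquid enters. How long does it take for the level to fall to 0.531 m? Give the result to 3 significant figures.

Accumulation of liquid (constant cross-section A): A dh/dt = −0.0149 √h.
This is separable: 2 d(√h)/dt = −0.0149/A, so √h = √h₀ − (0.0149/(2A)) t.
t = 2A(√h₀ − √h)/0.0149 = 2·6.62·(√3.37 − √0.531)/0.0149
  = 13.240 × (1.8358 − 0.72870) / 0.0149 = 983.72 s.

984 s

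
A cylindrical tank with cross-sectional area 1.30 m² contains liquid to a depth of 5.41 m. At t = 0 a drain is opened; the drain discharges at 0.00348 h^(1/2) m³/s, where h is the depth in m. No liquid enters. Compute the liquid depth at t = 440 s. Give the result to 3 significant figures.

A dh/dt = −Q_out = −0.00348 √h.
This is separable: 2 d(√h)/dt = −0.00348/A, so √h = √h₀ − (0.00348/(2A)) t.
√h = √5.41 − 0.00348·440/(2·1.30) = 2.3259 − 0.58892 = 1.7370.
h = 1.7370² = 3.0172 m.

3.02 m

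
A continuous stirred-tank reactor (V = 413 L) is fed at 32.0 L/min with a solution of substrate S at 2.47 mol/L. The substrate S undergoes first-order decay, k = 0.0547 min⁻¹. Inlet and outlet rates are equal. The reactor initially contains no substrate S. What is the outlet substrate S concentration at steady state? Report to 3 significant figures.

V dC/dt = Q(C_in − C) − k V C.
Steady state (dC/dt = 0): C_ss = Q C_in/(Q + kV) = C_in/(1 + kV/Q).
C_ss = 32.0·2.47/(32.0 + 0.0547·413) = 79.040/54.591 = 1.4479 mol/L.

1.45 mol/L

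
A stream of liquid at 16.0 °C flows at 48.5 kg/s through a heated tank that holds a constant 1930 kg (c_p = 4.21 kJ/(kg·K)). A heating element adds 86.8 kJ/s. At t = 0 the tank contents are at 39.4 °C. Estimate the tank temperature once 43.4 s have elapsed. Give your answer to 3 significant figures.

Unsteady energy balance on the tank contents: M c_p dT/dt = ṁ c_p (T_in − T) + 86.8.
τ = M/ṁ = 39.794 s; T_ss = T_in + Q̇/(ṁ c_p) = 16.0 + 86.8/(48.5·4.21) = 16.425 °C.
Solution: T(t) = T_ss + (T₀ − T_ss) e^(−t/τ).
T(43.4) = 16.425 + (22.975)·e^(−43.4/39.794) = 16.425 + (22.975)·0.33601 = 24.145 °C.

24.1 °C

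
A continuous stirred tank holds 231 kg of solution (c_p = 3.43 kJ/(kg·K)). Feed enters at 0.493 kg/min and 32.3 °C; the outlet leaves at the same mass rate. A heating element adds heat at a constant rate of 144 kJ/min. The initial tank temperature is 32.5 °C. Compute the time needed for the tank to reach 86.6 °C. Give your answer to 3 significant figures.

475 min

First-law balance (no shaft work): M c_p dT/dt = ṁ c_p (T_in − T) + 144.
τ = M/ṁ = 468.56 min; T_ss = T_in + Q̇/(ṁ c_p) = 117.46 °C.
T(t) = T_ss + (T₀ − T_ss) e^(−t/τ). Set T = 86.6:
e^(−t/τ) = (86.6 − 117.46)/(32.5 − 117.46) = 0.36321
t = −468.56 · ln(0.36321) = 474.55 min.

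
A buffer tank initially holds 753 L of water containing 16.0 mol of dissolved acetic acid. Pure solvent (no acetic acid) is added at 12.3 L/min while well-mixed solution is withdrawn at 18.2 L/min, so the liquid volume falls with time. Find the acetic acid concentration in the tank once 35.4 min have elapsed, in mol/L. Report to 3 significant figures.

Total volume: dV/dt = Q_in − Q_out = -5.9000 L/min, so V(t) = 753 − 5.9000 t and V(35.4) = 544.14 L.
No acetic acid enters, so dm/dt = −Q_out · (m/V).
dm/m = −Q_out dt/(V₀ − 5.9000 t); integrating gives ln(m/m₀) = −(Q_out/(Q_in−Q_out)) ln(V/V₀).
m = m₀ (V₀/V)^(Q_out/(Q_in−Q_out)) = 16.0 × (753/544.14)^(-3.0847) = 5.8737 mol.
C = m/V = 5.8737/544.14 = 0.010794 mol/L.

0.0108 mol/L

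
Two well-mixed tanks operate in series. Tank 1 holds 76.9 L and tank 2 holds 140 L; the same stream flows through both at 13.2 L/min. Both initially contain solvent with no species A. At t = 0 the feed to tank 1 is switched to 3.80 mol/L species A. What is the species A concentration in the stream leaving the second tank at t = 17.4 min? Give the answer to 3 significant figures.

2.40 mol/L

Species balance on tank i: dCᵢ/dt = (Cᵢ₋₁ − Cᵢ)/τᵢ with τᵢ = Vᵢ/Q.
τ₁ = 76.9/13.2 = 5.8258 min; τ₂ = 140/13.2 = 10.606 min.
Solving the cascade with C₁(0)=C₂(0)=0 gives C₂(t) = C_in[1 − (τ₁ e^(−t/τ₁) − τ₂ e^(−t/τ₂))/(τ₁ − τ₂)].
At t = 17.4: e^(−t/τ₁) = 0.050452, e^(−t/τ₂) = 0.19387.
C₂ = 3.80·[1 − (5.8258·0.050452 − 10.606·0.19387)/(-4.7803)] = 3.80·0.63135 = 2.3991 mol/L.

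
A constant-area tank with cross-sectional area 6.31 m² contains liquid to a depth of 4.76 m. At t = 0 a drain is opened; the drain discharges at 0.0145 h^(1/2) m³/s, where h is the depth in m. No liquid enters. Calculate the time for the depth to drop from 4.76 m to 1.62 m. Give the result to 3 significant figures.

A dh/dt = −Q_out = −0.0145 √h.
This is separable: 2 d(√h)/dt = −0.0145/A, so √h = √h₀ − (0.0145/(2A)) t.
t = 2A(√h₀ − √h)/0.0145 = 2·6.31·(√4.76 − √1.62)/0.0145
  = 12.620 × (2.1817 − 1.2728) / 0.0145 = 791.10 s.

791 s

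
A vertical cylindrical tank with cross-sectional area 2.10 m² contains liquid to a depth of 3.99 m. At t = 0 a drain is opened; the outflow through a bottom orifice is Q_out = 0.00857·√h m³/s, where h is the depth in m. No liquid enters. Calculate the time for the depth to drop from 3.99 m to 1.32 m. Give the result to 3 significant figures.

416 s

A dh/dt = −Q_out = −0.00857 √h.
Separate and integrate: 2(√h − √h₀) = −(0.00857/A) t.
t = 2A(√h₀ − √h)/0.00857 = 2·2.10·(√3.99 − √1.32)/0.00857
  = 4.2000 × (1.9975 − 1.1489) / 0.00857 = 415.88 s.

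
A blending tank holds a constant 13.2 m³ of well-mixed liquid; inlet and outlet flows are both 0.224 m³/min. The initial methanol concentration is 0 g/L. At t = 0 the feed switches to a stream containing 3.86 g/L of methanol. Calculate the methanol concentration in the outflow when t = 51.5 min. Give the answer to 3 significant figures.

2.25 g/L

Accumulation = in − out for the solute gives V dC/dt = Q(C_in − C).
So dC/dt = (C_in − C)/τ with τ = V/Q = 13.2/0.224 = 58.929 min.
This is linear first-order; C(t) = C_in + (C₀ − C_in) e^(−t/τ).
C(51.5) = 3.86 + (0 − 3.86)·e^(−51.5/58.929) = 3.86 + (-3.8600)·0.41730 = 2.2492 g/L.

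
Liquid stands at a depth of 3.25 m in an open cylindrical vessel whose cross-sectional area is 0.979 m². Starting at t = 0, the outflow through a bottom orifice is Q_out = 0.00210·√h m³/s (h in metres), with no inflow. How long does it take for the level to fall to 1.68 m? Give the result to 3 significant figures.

472 s

Accumulation of liquid (constant cross-section A): A dh/dt = −0.00210 √h.
Separate and integrate: 2(√h − √h₀) = −(0.00210/A) t.
t = 2A(√h₀ − √h)/0.00210 = 2·0.979·(√3.25 − √1.68)/0.00210
  = 1.9580 × (1.8028 − 1.2961) / 0.00210 = 472.37 s.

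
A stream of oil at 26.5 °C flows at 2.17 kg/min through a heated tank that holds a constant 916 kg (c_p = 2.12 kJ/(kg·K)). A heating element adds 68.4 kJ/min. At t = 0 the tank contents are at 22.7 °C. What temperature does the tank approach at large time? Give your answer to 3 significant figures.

41.4 °C

M c_p dT/dt = ṁ c_p (T_in − T) + Q̇.
At steady state dT/dt = 0 ⇒ T_ss = T_in + Q̇/(ṁ c_p) = 26.5 + 68.4/(2.17·2.12) = 41.368 °C.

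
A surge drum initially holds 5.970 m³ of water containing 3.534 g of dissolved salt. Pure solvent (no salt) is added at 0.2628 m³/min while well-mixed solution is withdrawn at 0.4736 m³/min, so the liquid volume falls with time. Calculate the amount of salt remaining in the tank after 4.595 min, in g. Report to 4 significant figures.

Let m(t) be the amount of salt. Volume: V(t) = V₀ + (Q_in − Q_out) t = 5.970 − 0.210800 t; V(4.595) = 5.00137 m³.
Species balance (pure solvent in): dm/dt = −Q_out · m/V(t).
Separate: dm/m = −Q_out dt/V(t) ⇒ ln(m/m₀) = −(Q_out/(Q_in−Q_out)) ln(V/V₀).
m = m₀ (V₀/V)^(Q_out/(Q_in−Q_out)) = 3.534 × (5.970/5.00137)^(-2.24668) = 2.37427 g.

2.374 g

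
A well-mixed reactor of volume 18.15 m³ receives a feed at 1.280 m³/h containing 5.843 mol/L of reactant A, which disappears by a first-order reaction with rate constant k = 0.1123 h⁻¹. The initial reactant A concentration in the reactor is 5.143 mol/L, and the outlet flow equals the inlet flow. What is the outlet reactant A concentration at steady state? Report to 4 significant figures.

Accumulation = in − out − consumed: V dC/dt = Q C_in − Q C − k V C.
At steady state: 0 = Q C_in − (Q + kV) C_ss, so C_ss = Q C_in/(Q + kV).
C_ss = 1.280·5.843/(1.280 + 0.1123·18.15) = 7.47904/3.31825 = 2.25391 mol/L.

2.254 mol/L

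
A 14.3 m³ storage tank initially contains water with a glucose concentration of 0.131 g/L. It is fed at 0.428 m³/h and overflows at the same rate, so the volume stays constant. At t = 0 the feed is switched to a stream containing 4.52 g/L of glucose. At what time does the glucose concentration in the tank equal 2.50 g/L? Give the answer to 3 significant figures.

Species balance: V dC/dt = Q(C_in − C) ⇒ τ = V/Q = 33.411 h.
C(t) = C_in + (C₀ − C_in) e^(−t/τ). Set C = 2.50 and solve for t:
e^(−t/τ) = (C − C_in)/(C₀ − C_in) = (2.50 − 4.52)/(0.131 − 4.52) = 0.46024
t = −τ ln(…) = 33.411 × 0.77600 = 25.927 h.

25.9 h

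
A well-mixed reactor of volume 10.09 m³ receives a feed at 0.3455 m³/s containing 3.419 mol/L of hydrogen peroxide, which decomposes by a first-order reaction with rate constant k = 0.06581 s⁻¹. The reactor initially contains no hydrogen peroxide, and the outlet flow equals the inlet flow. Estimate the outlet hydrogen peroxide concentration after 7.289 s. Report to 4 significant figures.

0.6058 mol/L

Species balance: V dC/dt = Q C_in − Q C − k V C.
This is linear with rate a = Q/V + k = 0.100052 s⁻¹.
C_ss = Q C_in/(Q + kV) = 1.17012 mol/L; C(t) = C_ss + (C₀ − C_ss) e^(−a t).
C(7.289) = 1.17012 + (-1.17012)·e^(−0.100052·7.289) = 1.17012 + (-1.17012)·0.482257 = 0.605822 mol/L.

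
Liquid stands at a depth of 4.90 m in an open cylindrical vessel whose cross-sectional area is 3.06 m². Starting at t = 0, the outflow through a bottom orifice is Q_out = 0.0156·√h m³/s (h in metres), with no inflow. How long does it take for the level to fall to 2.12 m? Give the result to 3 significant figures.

With no inflow, A dh/dt = −0.0156 √h.
Separate and integrate: 2(√h − √h₀) = −(0.0156/A) t.
t = 2A(√h₀ − √h)/0.0156 = 2·3.06·(√4.90 − √2.12)/0.0156
  = 6.1200 × (2.2136 − 1.4560) / 0.0156 = 297.20 s.

297 s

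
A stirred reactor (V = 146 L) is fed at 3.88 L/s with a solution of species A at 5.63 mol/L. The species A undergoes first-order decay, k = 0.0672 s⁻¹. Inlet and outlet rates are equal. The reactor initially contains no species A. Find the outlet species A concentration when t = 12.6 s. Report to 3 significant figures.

V dC/dt = Q(C_in − C) − k V C.
This is linear with rate a = Q/V + k = 0.093775 s⁻¹.
C_ss = Q C_in/(Q + kV) = 1.5955 mol/L; C(t) = C_ss + (C₀ − C_ss) e^(−a t).
C(12.6) = 1.5955 + (-1.5955)·e^(−0.093775·12.6) = 1.5955 + (-1.5955)·0.30680 = 1.1060 mol/L.

1.11 mol/L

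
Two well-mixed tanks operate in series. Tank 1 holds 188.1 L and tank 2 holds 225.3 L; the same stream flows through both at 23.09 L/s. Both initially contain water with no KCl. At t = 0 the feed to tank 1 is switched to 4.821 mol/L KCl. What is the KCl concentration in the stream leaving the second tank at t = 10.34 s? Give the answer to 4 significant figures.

Each tank obeys Vᵢ dCᵢ/dt = Q(Cᵢ₋₁ − Cᵢ), so τᵢ = Vᵢ/Q.
τ₁ = 188.1/23.09 = 8.14638 s; τ₂ = 225.3/23.09 = 9.75747 s.
Tank 1: C₁ = C_in(1 − e^(−t/τ₁)). Tank 2 (τ₁ ≠ τ₂): C₂ = C_in[1 − (τ₁ e^(−t/τ₁) − τ₂ e^(−t/τ₂))/(τ₁ − τ₂)].
At t = 10.34: e^(−t/τ₁) = 0.281035, e^(−t/τ₂) = 0.346559.
C₂ = 4.821·[1 − (8.14638·0.281035 − 9.75747·0.346559)/(-1.61109)] = 4.821·0.322121 = 1.55295 mol/L.

1.553 mol/L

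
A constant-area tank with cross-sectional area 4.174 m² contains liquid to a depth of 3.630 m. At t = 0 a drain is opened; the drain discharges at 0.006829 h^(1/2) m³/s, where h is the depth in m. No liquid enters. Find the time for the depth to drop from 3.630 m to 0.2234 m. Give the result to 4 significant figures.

1751 s

With no inflow, A dh/dt = −0.006829 √h.
∫ h^(−1/2) dh = −(0.006829/A) ∫ dt, giving 2√h = 2√h₀ − (0.006829/A) t.
t = 2A(√h₀ − √h)/0.006829 = 2·4.174·(√3.630 − √0.2234)/0.006829
  = 8.34800 × (1.90526 − 0.472652) / 0.006829 = 1751.26 s.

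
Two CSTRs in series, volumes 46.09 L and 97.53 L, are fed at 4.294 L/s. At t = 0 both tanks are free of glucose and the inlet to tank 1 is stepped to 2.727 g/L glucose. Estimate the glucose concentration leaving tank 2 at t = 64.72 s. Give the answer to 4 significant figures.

2.434 g/L

Species balance on tank i: dCᵢ/dt = (Cᵢ₋₁ − Cᵢ)/τᵢ with τᵢ = Vᵢ/Q.
τ₁ = 46.09/4.294 = 10.7336 s; τ₂ = 97.53/4.294 = 22.7131 s.
Solving the cascade with C₁(0)=C₂(0)=0 gives C₂(t) = C_in[1 − (τ₁ e^(−t/τ₁) − τ₂ e^(−t/τ₂))/(τ₁ − τ₂)].
At t = 64.72: e^(−t/τ₁) = 0.00240628, e^(−t/τ₂) = 0.0578757.
C₂ = 2.727·[1 − (10.7336·0.00240628 − 22.7131·0.0578757)/(-11.9795)] = 2.727·0.892424 = 2.43364 g/L.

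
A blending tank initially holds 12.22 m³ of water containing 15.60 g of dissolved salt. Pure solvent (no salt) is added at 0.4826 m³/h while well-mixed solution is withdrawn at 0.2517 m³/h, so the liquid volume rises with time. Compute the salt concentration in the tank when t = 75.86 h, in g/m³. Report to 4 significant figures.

0.1990 g/m³

Let m(t) be the amount of salt. Volume: V(t) = V₀ + (Q_in − Q_out) t = 12.22 + 0.230900 t; V(75.86) = 29.7361 m³.
No salt enters, so dm/dt = −Q_out · (m/V).
dm/m = −Q_out dt/(V₀ + 0.230900 t); integrating gives ln(m/m₀) = −(Q_out/(Q_in−Q_out)) ln(V/V₀).
m = m₀ (V₀/V)^(Q_out/(Q_in−Q_out)) = 15.60 × (12.22/29.7361)^(1.09008) = 5.91727 g.
C = m/V = 5.91727/29.7361 = 0.198993 g/m³.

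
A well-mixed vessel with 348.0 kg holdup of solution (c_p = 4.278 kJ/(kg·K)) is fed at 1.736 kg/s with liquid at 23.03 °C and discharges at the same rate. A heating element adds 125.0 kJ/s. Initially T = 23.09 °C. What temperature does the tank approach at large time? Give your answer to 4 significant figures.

M c_p dT/dt = ṁ c_p (T_in − T) + Q̇.
At steady state dT/dt = 0 ⇒ T_ss = T_in + Q̇/(ṁ c_p) = 23.03 + 125.0/(1.736·4.278) = 39.8614 °C.

39.86 °C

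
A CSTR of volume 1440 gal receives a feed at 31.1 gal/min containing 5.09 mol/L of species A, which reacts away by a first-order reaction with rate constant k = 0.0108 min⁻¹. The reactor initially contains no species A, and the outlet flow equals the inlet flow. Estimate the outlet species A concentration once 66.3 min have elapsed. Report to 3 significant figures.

3.00 mol/L

V dC/dt = Q(C_in − C) − k V C.
This is linear with rate a = Q/V + k = 0.032397 min⁻¹.
C_ss = Q C_in/(Q + kV) = 3.3932 mol/L; C(t) = C_ss + (C₀ − C_ss) e^(−a t).
C(66.3) = 3.3932 + (-3.3932)·e^(−0.032397·66.3) = 3.3932 + (-3.3932)·0.11672 = 2.9971 mol/L.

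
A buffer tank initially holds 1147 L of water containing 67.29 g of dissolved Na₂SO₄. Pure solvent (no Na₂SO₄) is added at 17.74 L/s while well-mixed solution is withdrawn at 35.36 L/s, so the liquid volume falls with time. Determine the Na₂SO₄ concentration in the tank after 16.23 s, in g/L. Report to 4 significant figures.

0.04395 g/L

Let m(t) be the amount of Na₂SO₄. Volume: V(t) = V₀ + (Q_in − Q_out) t = 1147 − 17.6200 t; V(16.23) = 861.027 L.
No Na₂SO₄ enters, so dm/dt = −Q_out · (m/V).
Separate: dm/m = −Q_out dt/V(t) ⇒ ln(m/m₀) = −(Q_out/(Q_in−Q_out)) ln(V/V₀).
m = m₀ (V₀/V)^(Q_out/(Q_in−Q_out)) = 67.29 × (1147/861.027)^(-2.00681) = 37.8451 g.
C = m/V = 37.8451/861.027 = 0.0439534 g/L.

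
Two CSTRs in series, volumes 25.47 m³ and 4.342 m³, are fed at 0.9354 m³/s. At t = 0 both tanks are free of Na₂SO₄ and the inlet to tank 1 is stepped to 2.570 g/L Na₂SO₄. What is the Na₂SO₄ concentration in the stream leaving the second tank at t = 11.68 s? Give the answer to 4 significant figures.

Each tank obeys Vᵢ dCᵢ/dt = Q(Cᵢ₋₁ − Cᵢ), so τᵢ = Vᵢ/Q.
τ₁ = 25.47/0.9354 = 27.2290 s; τ₂ = 4.342/0.9354 = 4.64186 s.
Solving the cascade with C₁(0)=C₂(0)=0 gives C₂(t) = C_in[1 − (τ₁ e^(−t/τ₁) − τ₂ e^(−t/τ₂))/(τ₁ − τ₂)].
At t = 11.68: e^(−t/τ₁) = 0.651190, e^(−t/τ₂) = 0.0807635.
C₂ = 2.570·[1 − (27.2290·0.651190 − 4.64186·0.0807635)/(22.5871)] = 2.570·0.231583 = 0.595167 g/L.

0.5952 g/L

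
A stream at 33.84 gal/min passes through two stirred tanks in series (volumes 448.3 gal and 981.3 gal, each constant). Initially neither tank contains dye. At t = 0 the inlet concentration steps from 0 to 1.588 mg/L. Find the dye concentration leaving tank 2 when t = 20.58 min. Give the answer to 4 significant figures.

0.4327 mg/L

Each tank obeys Vᵢ dCᵢ/dt = Q(Cᵢ₋₁ − Cᵢ), so τᵢ = Vᵢ/Q.
τ₁ = 448.3/33.84 = 13.2476 min; τ₂ = 981.3/33.84 = 28.9982 min.
Tank 1: C₁ = C_in(1 − e^(−t/τ₁)). Tank 2 (τ₁ ≠ τ₂): C₂ = C_in[1 − (τ₁ e^(−t/τ₁) − τ₂ e^(−t/τ₂))/(τ₁ − τ₂)].
At t = 20.58: e^(−t/τ₁) = 0.211510, e^(−t/τ₂) = 0.491792.
C₂ = 1.588·[1 − (13.2476·0.211510 − 28.9982·0.491792)/(-15.7506)] = 1.588·0.272465 = 0.432674 mg/L.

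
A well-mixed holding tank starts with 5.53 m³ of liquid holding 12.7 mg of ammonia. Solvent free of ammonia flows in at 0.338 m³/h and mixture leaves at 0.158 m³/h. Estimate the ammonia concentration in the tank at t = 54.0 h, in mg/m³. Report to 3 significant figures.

0.342 mg/m³

Let m(t) be the amount of ammonia. Volume: V(t) = V₀ + (Q_in − Q_out) t = 5.53 + 0.18000 t; V(54.0) = 15.250 m³.
Species balance (pure solvent in): dm/dt = −Q_out · m/V(t).
dm/m = −Q_out dt/(V₀ + 0.18000 t); integrating gives ln(m/m₀) = −(Q_out/(Q_in−Q_out)) ln(V/V₀).
m = m₀ (V₀/V)^(Q_out/(Q_in−Q_out)) = 12.7 × (5.53/15.250)^(0.87778) = 5.2132 mg.
C = m/V = 5.2132/15.250 = 0.34185 mg/m³.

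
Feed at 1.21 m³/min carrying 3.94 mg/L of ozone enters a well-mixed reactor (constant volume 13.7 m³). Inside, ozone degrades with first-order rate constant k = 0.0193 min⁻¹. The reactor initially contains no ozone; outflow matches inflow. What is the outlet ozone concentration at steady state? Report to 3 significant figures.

Species balance: V dC/dt = Q C_in − Q C − k V C.
Steady state (dC/dt = 0): C_ss = Q C_in/(Q + kV) = C_in/(1 + kV/Q).
C_ss = 1.21·3.94/(1.21 + 0.0193·13.7) = 4.7674/1.4744 = 3.2334 mg/L.

3.23 mg/L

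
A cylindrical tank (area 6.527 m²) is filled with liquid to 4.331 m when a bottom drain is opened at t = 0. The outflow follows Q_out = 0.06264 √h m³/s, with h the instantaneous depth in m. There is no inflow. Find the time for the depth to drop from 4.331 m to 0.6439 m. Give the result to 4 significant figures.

266.5 s

With no inflow, A dh/dt = −0.06264 √h.
∫ h^(−1/2) dh = −(0.06264/A) ∫ dt, giving 2√h = 2√h₀ − (0.06264/A) t.
t = 2A(√h₀ − √h)/0.06264 = 2·6.527·(√4.331 − √0.6439)/0.06264
  = 13.0540 × (2.08111 − 0.802434) / 0.06264 = 266.472 s.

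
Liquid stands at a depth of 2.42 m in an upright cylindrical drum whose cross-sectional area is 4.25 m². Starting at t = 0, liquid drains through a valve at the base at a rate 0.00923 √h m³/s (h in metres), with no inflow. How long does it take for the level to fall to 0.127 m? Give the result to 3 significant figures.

1100 s

Volume balance on the tank: A dh/dt = −0.00923 √h.
Separate and integrate: 2(√h − √h₀) = −(0.00923/A) t.
t = 2A(√h₀ − √h)/0.00923 = 2·4.25·(√2.42 − √0.127)/0.00923
  = 8.5000 × (1.5556 − 0.35637) / 0.00923 = 1104.4 s.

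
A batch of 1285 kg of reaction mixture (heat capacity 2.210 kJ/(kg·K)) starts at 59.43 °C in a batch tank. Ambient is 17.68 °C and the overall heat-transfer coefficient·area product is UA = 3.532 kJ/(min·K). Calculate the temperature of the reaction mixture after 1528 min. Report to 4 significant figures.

23.92 °C

Heat balance on the well-mixed liquid: M c_p dT/dt = −UA(T − T_amb).
dT/dt = (T_ss − T)/τ with T_ss = T_amb = 17.6800 °C, τ = M c_p/UA = 1285·2.210/3.532 = 804.035 min.
Solution: T(t) = T_ss + (T₀ − T_ss) e^(−t/τ).
T(1528) = 17.6800 + (41.7500)·0.149506 = 23.9219 °C.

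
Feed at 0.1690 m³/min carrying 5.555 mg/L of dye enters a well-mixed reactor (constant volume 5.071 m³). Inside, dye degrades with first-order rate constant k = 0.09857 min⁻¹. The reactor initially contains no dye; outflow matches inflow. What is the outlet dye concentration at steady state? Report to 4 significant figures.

Species balance: V dC/dt = Q C_in − Q C − k V C.
At steady state: 0 = Q C_in − (Q + kV) C_ss, so C_ss = Q C_in/(Q + kV).
C_ss = 0.1690·5.555/(0.1690 + 0.09857·5.071) = 0.938795/0.668848 = 1.40360 mg/L.

1.404 mg/L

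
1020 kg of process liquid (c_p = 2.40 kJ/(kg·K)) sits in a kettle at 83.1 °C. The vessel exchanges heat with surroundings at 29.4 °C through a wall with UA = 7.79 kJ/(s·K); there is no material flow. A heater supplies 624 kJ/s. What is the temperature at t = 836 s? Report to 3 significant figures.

108 °C

Lumped-capacitance energy balance: M c_p dT/dt = UA(T_amb − T) + Q̇.
dT/dt = (T_ss − T)/τ with T_ss = T_amb + Q̇/UA = 29.4 + 624/7.79 = 109.50 °C, τ = M c_p/UA = 1020·2.40/7.79 = 314.25 s.
T approaches T_ss exponentially: T(t) = T_ss + (T₀ − T_ss) e^(−t/τ).
T(836) = 109.50 + (-26.403)·0.069927 = 107.66 °C.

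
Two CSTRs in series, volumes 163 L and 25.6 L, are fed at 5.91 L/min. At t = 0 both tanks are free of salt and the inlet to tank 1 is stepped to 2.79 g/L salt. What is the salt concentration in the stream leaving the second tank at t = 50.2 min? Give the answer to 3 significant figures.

2.25 g/L

Species balance on tank i: dCᵢ/dt = (Cᵢ₋₁ − Cᵢ)/τᵢ with τᵢ = Vᵢ/Q.
τ₁ = 163/5.91 = 27.580 min; τ₂ = 25.6/5.91 = 4.3316 min.
Tank 1: C₁ = C_in(1 − e^(−t/τ₁)). Tank 2 (τ₁ ≠ τ₂): C₂ = C_in[1 − (τ₁ e^(−t/τ₁) − τ₂ e^(−t/τ₂))/(τ₁ − τ₂)].
At t = 50.2: e^(−t/τ₁) = 0.16200, e^(−t/τ₂) = 9.2662e-06.
C₂ = 2.79·[1 − (27.580·0.16200 − 4.3316·9.2662e-06)/(23.249)] = 2.79·0.80781 = 2.2538 g/L.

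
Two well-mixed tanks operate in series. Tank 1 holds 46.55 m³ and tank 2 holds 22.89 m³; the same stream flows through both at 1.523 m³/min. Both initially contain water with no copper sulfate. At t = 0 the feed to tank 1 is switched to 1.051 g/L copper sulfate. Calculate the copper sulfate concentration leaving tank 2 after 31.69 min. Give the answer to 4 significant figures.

Time constants: τᵢ = Vᵢ/Q for each well-mixed tank.
τ₁ = 46.55/1.523 = 30.5647 min; τ₂ = 22.89/1.523 = 15.0295 min.
Tank 1: C₁ = C_in(1 − e^(−t/τ₁)). Tank 2 (τ₁ ≠ τ₂): C₂ = C_in[1 − (τ₁ e^(−t/τ₁) − τ₂ e^(−t/τ₂))/(τ₁ − τ₂)].
At t = 31.69: e^(−t/τ₁) = 0.354581, e^(−t/τ₂) = 0.121418.
C₂ = 1.051·[1 − (30.5647·0.354581 − 15.0295·0.121418)/(15.5351)] = 1.051·0.419844 = 0.441256 g/L.

0.4413 g/L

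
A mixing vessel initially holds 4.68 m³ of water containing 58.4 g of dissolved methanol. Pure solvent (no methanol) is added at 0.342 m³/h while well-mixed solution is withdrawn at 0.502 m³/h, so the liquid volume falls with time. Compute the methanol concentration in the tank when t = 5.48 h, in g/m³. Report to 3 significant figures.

8.01 g/m³

Total volume: dV/dt = Q_in − Q_out = -0.16000 m³/h, so V(t) = 4.68 − 0.16000 t and V(5.48) = 3.8032 m³.
Species balance (pure solvent in): dm/dt = −Q_out · m/V(t).
Separate: dm/m = −Q_out dt/V(t) ⇒ ln(m/m₀) = −(Q_out/(Q_in−Q_out)) ln(V/V₀).
m = m₀ (V₀/V)^(Q_out/(Q_in−Q_out)) = 58.4 × (4.68/3.8032)^(-3.1375) = 30.460 g.
C = m/V = 30.460/3.8032 = 8.0091 g/m³.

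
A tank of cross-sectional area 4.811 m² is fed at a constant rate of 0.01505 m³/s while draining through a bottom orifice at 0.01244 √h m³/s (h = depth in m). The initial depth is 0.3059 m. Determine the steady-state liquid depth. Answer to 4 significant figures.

1.464 m

Level balance: A dh/dt = 0.01505 − 0.01244 √h. Setting dh/dt = 0:
Q_in = 0.01244 √h_ss ⇒ √h_ss = 0.01505/0.01244 = 1.20981.
h_ss = 1.20981² = 1.46363 m. (Since h₀ = 0.3059 m < h_ss, the level will rise toward this value.)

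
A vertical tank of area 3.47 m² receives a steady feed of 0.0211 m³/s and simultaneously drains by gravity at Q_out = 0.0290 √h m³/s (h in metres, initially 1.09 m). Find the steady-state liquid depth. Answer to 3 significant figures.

Mass balance (ρ constant): A dh/dt = Q_in − 0.0290 √h. At steady state dh/dt = 0:
Q_in = 0.0290 √h_ss ⇒ √h_ss = 0.0211/0.0290 = 0.72759.
h_ss = 0.72759² = 0.52938 m. (Since h₀ = 1.09 m > h_ss, the level will fall toward this value.)

0.529 m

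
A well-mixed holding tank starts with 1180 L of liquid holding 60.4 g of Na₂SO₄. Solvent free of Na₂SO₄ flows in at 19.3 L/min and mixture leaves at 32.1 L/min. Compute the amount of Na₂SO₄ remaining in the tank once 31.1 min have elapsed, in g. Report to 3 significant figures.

21.5 g

Total volume: dV/dt = Q_in − Q_out = -12.800 L/min, so V(t) = 1180 − 12.800 t and V(31.1) = 781.92 L.
No Na₂SO₄ enters, so dm/dt = −Q_out · (m/V).
dm/m = −Q_out dt/(V₀ − 12.800 t); integrating gives ln(m/m₀) = −(Q_out/(Q_in−Q_out)) ln(V/V₀).
m = m₀ (V₀/V)^(Q_out/(Q_in−Q_out)) = 60.4 × (1180/781.92)^(-2.5078) = 21.520 g.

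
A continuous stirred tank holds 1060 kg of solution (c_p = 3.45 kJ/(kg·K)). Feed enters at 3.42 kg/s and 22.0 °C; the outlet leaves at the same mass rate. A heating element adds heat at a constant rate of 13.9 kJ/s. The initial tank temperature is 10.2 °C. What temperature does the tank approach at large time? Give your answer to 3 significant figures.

M c_p dT/dt = ṁ c_p (T_in − T) + Q̇.
At steady state dT/dt = 0 ⇒ T_ss = T_in + Q̇/(ṁ c_p) = 22.0 + 13.9/(3.42·3.45) = 23.178 °C.

23.2 °C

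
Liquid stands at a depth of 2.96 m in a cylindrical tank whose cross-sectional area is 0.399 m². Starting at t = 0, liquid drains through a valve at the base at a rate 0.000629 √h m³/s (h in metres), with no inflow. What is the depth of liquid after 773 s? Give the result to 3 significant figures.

A dh/dt = −Q_out = −0.000629 √h.
Separate and integrate: 2(√h − √h₀) = −(0.000629/A) t.
√h = √2.96 − 0.000629·773/(2·0.399) = 1.7205 − 0.60929 = 1.1112.
h = 1.1112² = 1.2347 m.

1.23 m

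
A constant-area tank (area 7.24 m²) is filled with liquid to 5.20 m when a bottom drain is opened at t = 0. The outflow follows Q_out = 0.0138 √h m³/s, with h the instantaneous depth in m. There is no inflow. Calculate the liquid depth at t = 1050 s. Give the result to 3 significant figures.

1.64 m

A dh/dt = −Q_out = −0.0138 √h.
∫ h^(−1/2) dh = −(0.0138/A) ∫ dt, giving 2√h = 2√h₀ − (0.0138/A) t.
√h = √5.20 − 0.0138·1050/(2·7.24) = 2.2804 − 1.0007 = 1.2797.
h = 1.2797² = 1.6375 m.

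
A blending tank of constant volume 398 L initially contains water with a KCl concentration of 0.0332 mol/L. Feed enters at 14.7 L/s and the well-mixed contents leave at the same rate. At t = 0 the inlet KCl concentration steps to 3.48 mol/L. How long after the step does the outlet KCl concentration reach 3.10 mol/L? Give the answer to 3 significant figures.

59.7 s

Accumulation = in − out for the solute gives V dC/dt = Q(C_in − C), so τ = V/Q = 27.075 s.
C(t) = C_in + (C₀ − C_in) e^(−t/τ). Set C = 3.10 and solve for t:
e^(−t/τ) = (C − C_in)/(C₀ − C_in) = (3.10 − 3.48)/(0.0332 − 3.48) = 0.11025
t = −τ ln(…) = 27.075 × 2.2050 = 59.701 s.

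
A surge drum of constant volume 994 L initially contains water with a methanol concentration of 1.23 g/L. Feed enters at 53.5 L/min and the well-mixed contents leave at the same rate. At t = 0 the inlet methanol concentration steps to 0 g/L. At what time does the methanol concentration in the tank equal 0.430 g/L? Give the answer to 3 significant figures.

19.5 min

Accumulation = in − out for the solute gives V dC/dt = Q(C_in − C), so τ = V/Q = 18.579 min.
C(t) = C_in + (C₀ − C_in) e^(−t/τ). Set C = 0.430 and solve for t:
e^(−t/τ) = (C − C_in)/(C₀ − C_in) = (0.430 − 0)/(1.23 − 0) = 0.34959
t = −τ ln(…) = 18.579 × 1.0510 = 19.527 min.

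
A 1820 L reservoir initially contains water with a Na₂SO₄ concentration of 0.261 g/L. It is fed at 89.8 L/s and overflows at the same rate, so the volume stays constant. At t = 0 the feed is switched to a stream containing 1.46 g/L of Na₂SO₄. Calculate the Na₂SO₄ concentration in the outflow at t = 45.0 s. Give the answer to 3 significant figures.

Transient balance on the dissolved component: V dC/dt = Q(C_in − C).
Rewrite as dC/dt + C/τ = C_in/τ, τ = V/Q = 20.267 s.
C approaches C_in exponentially: C(t) = C_in + (C₀ − C_in) e^(−t/τ).
C(45.0) = 1.46 + (0.261 − 1.46)·e^(−45.0/20.267) = 1.46 + (-1.1990)·0.10857 = 1.3298 g/L.

1.33 g/L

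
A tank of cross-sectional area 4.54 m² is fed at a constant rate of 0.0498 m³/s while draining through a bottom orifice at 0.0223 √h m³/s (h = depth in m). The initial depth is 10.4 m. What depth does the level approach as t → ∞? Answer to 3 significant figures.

A dh/dt = Q_in − 0.0223 √h. Steady state requires inflow = outflow:
Q_in = 0.0223 √h_ss ⇒ √h_ss = 0.0498/0.0223 = 2.2332.
h_ss = 2.2332² = 4.9871 m. (Since h₀ = 10.4 m > h_ss, the level will fall toward this value.)

4.99 m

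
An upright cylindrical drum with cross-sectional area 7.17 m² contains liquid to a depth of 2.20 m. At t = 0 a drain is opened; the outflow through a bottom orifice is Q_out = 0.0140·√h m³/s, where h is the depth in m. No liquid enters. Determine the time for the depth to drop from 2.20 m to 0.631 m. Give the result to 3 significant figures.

With no inflow, A dh/dt = −0.0140 √h.
∫ h^(−1/2) dh = −(0.0140/A) ∫ dt, giving 2√h = 2√h₀ − (0.0140/A) t.
t = 2A(√h₀ − √h)/0.0140 = 2·7.17·(√2.20 − √0.631)/0.0140
  = 14.340 × (1.4832 − 0.79436) / 0.0140 = 705.61 s.

706 s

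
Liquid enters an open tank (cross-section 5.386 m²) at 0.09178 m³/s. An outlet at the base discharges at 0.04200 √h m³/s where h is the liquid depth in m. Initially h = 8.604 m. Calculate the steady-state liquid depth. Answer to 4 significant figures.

A dh/dt = Q_in − 0.04200 √h. Steady state requires inflow = outflow:
Q_in = 0.04200 √h_ss ⇒ √h_ss = 0.09178/0.04200 = 2.18524.
h_ss = 2.18524² = 4.77527 m. (Since h₀ = 8.604 m > h_ss, the level will fall toward this value.)

4.775 m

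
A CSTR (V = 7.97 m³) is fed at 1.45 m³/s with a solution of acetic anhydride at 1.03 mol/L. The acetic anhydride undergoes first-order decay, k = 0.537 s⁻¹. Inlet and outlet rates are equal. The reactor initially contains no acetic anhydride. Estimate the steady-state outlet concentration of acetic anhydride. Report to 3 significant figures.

V dC/dt = Q(C_in − C) − k V C.
Steady state (dC/dt = 0): C_ss = Q C_in/(Q + kV) = C_in/(1 + kV/Q).
C_ss = 1.45·1.03/(1.45 + 0.537·7.97) = 1.4935/5.7299 = 0.26065 mol/L.

0.261 mol/L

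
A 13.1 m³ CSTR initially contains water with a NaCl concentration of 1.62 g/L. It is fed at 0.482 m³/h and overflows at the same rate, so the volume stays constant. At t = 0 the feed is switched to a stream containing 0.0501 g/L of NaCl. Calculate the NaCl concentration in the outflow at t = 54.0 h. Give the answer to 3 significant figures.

Mass balance on the solute (V constant): V dC/dt = Q(C_in − C).
Time constant τ = V/Q = 13.1/0.482 = 27.178 h.
Solution: C(t) = C_in + (C₀ − C_in) e^(−t/τ).
C(54.0) = 0.0501 + (1.62 − 0.0501)·e^(−54.0/27.178) = 0.0501 + (1.5699)·0.13712 = 0.26537 g/L.

0.265 g/L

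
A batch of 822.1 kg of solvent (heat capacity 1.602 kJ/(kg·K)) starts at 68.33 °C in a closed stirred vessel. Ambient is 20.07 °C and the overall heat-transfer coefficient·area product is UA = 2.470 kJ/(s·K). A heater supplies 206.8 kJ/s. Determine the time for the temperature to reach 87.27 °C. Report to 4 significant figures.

M c_p dT/dt = −UA(T − T_amb) + Q̇.
τ = M c_p/UA = 533.200 s; T_ss = T_amb + Q̇/UA = 20.07 + 206.8/2.470 = 103.795 °C.
T(t) = T_ss + (T₀ − T_ss)e^(−t/τ); set T = 87.27:
t = −τ ln[(T − T_ss)/(T₀ − T_ss)] = −533.200 · ln(0.465948) = 407.195 s.

407.2 s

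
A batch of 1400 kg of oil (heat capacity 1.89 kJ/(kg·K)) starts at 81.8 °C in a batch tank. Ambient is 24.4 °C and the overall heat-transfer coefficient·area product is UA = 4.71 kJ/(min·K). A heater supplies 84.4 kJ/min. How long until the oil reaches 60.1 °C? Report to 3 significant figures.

448 min

Heat balance on the well-mixed liquid: M c_p dT/dt = −UA(T − T_amb) + Q̇.
τ = M c_p/UA = 561.78 min; T_ss = T_amb + Q̇/UA = 24.4 + 84.4/4.71 = 42.319 °C.
T(t) = T_ss + (T₀ − T_ss)e^(−t/τ); set T = 60.1:
t = −τ ln[(T − T_ss)/(T₀ − T_ss)] = −561.78 · ln(0.45036) = 448.13 min.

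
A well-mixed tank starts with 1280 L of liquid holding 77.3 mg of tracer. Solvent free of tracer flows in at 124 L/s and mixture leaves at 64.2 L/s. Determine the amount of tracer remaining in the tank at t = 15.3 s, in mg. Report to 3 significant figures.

43.3 mg

Let m(t) be the amount of tracer. Volume: V(t) = V₀ + (Q_in − Q_out) t = 1280 + 59.800 t; V(15.3) = 2194.9 L.
Species balance (pure solvent in): dm/dt = −Q_out · m/V(t).
Separate: dm/m = −Q_out dt/V(t) ⇒ ln(m/m₀) = −(Q_out/(Q_in−Q_out)) ln(V/V₀).
m = m₀ (V₀/V)^(Q_out/(Q_in−Q_out)) = 77.3 × (1280/2194.9)^(1.0736) = 43.325 mg.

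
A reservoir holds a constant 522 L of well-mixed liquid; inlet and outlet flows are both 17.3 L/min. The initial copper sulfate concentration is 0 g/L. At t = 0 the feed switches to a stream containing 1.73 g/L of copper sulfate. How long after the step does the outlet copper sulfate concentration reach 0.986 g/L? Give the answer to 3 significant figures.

25.5 min

Mass balance on the solute (V constant): V dC/dt = Q(C_in − C), so τ = V/Q = 30.173 min.
C(t) = C_in + (C₀ − C_in) e^(−t/τ). Set C = 0.986 and solve for t:
e^(−t/τ) = (C − C_in)/(C₀ − C_in) = (0.986 − 1.73)/(0 − 1.73) = 0.43006
t = −τ ln(…) = 30.173 × 0.84384 = 25.461 min.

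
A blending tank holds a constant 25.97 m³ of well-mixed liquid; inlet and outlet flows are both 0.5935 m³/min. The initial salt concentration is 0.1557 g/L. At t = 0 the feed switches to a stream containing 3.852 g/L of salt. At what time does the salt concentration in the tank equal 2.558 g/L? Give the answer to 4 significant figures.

45.93 min

Mass balance on the solute (V constant): V dC/dt = Q(C_in − C), so τ = V/Q = 43.7574 min.
C(t) = C_in + (C₀ − C_in) e^(−t/τ). Set C = 2.558 and solve for t:
e^(−t/τ) = (C − C_in)/(C₀ − C_in) = (2.558 − 3.852)/(0.1557 − 3.852) = 0.350080
t = −τ ln(…) = 43.7574 × 1.04959 = 45.9275 min.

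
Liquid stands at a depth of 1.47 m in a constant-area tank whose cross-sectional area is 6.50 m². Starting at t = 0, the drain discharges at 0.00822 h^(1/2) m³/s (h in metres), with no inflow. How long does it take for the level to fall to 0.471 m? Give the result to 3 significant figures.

Unsteady balance on liquid volume: A dh/dt = −0.00822 √h.
∫ h^(−1/2) dh = −(0.00822/A) ∫ dt, giving 2√h = 2√h₀ − (0.00822/A) t.
t = 2A(√h₀ − √h)/0.00822 = 2·6.50·(√1.47 − √0.471)/0.00822
  = 13.000 × (1.2124 − 0.68629) / 0.00822 = 832.10 s.

832 s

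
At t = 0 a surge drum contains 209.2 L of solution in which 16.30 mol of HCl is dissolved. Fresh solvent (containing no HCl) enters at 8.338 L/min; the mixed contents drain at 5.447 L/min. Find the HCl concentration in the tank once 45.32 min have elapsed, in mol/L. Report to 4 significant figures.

Let m(t) be the amount of HCl. Volume: V(t) = V₀ + (Q_in − Q_out) t = 209.2 + 2.89100 t; V(45.32) = 340.220 L.
No HCl enters, so dm/dt = −Q_out · (m/V).
Separate: dm/m = −Q_out dt/V(t) ⇒ ln(m/m₀) = −(Q_out/(Q_in−Q_out)) ln(V/V₀).
m = m₀ (V₀/V)^(Q_out/(Q_in−Q_out)) = 16.30 × (209.2/340.220)^(1.88412) = 6.52025 mol.
C = m/V = 6.52025/340.220 = 0.0191648 mol/L.

0.01916 mol/L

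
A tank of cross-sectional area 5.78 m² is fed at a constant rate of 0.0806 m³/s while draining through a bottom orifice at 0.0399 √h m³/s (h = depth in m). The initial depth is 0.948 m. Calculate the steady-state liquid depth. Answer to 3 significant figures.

Accumulation of liquid (constant cross-section A): A dh/dt = Q_in − 0.0399 √h. At steady state dh/dt = 0:
Q_in = 0.0399 √h_ss ⇒ √h_ss = 0.0806/0.0399 = 2.0201.
h_ss = 2.0201² = 4.0806 m. (Since h₀ = 0.948 m < h_ss, the level will rise toward this value.)

4.08 m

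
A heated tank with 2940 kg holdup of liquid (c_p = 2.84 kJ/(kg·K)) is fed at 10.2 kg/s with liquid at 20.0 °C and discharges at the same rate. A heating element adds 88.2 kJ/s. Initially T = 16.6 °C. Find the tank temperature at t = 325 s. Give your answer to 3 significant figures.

21.0 °C

First-law balance (no shaft work): M c_p dT/dt = ṁ c_p (T_in − T) + 88.2.
Rearrange: dT/dt = (T_ss − T)/τ with τ = M/ṁ = 288.24 s and T_ss = T_in + Q̇/(ṁ c_p) = 23.045 °C.
Solution: T(t) = T_ss + (T₀ − T_ss) e^(−t/τ).
T(325) = 23.045 + (-6.4447)·e^(−325/288.24) = 23.045 + (-6.4447)·0.32383 = 20.958 °C.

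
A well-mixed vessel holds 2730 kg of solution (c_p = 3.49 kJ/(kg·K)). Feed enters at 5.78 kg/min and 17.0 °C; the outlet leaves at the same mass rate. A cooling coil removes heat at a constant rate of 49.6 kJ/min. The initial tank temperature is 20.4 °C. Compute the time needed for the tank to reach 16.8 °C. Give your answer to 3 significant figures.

450 min

M c_p dT/dt = ṁ c_p (T_in − T) − Q̇.
τ = M/ṁ = 472.32 min; T_ss = T_in − Q̇/(ṁ c_p) = 14.541 °C.
T(t) = T_ss + (T₀ − T_ss) e^(−t/τ). Set T = 16.8:
e^(−t/τ) = (16.8 − 14.541)/(20.4 − 14.541) = 0.38554
t = −472.32 · ln(0.38554) = 450.17 min.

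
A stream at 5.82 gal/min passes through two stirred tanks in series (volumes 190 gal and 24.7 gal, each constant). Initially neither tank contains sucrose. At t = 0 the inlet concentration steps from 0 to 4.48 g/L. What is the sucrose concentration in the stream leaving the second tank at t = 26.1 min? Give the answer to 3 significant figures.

Time constants: τᵢ = Vᵢ/Q for each well-mixed tank.
τ₁ = 190/5.82 = 32.646 min; τ₂ = 24.7/5.82 = 4.2440 min.
Tank 1: C₁ = C_in(1 − e^(−t/τ₁)). Tank 2 (τ₁ ≠ τ₂): C₂ = C_in[1 − (τ₁ e^(−t/τ₁) − τ₂ e^(−t/τ₂))/(τ₁ − τ₂)].
At t = 26.1: e^(−t/τ₁) = 0.44956, e^(−t/τ₂) = 0.0021337.
C₂ = 4.48·[1 − (32.646·0.44956 − 4.2440·0.0021337)/(28.402)] = 4.48·0.48358 = 2.1664 g/L.

2.17 g/L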